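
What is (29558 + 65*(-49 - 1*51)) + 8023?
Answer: 31081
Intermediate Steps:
(29558 + 65*(-49 - 1*51)) + 8023 = (29558 + 65*(-49 - 51)) + 8023 = (29558 + 65*(-100)) + 8023 = (29558 - 6500) + 8023 = 23058 + 8023 = 31081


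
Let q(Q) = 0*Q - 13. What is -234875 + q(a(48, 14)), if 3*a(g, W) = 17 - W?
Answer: -234888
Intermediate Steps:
a(g, W) = 17/3 - W/3 (a(g, W) = (17 - W)/3 = 17/3 - W/3)
q(Q) = -13 (q(Q) = 0 - 13 = -13)
-234875 + q(a(48, 14)) = -234875 - 13 = -234888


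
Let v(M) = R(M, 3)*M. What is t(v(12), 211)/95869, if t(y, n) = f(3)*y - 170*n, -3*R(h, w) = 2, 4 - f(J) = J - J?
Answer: -35902/95869 ≈ -0.37449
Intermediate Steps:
f(J) = 4 (f(J) = 4 - (J - J) = 4 - 1*0 = 4 + 0 = 4)
R(h, w) = -2/3 (R(h, w) = -1/3*2 = -2/3)
v(M) = -2*M/3
t(y, n) = -170*n + 4*y (t(y, n) = 4*y - 170*n = -170*n + 4*y)
t(v(12), 211)/95869 = (-170*211 + 4*(-2/3*12))/95869 = (-35870 + 4*(-8))*(1/95869) = (-35870 - 32)*(1/95869) = -35902*1/95869 = -35902/95869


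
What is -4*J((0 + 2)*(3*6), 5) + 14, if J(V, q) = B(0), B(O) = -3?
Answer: 26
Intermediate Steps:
J(V, q) = -3
-4*J((0 + 2)*(3*6), 5) + 14 = -4*(-3) + 14 = 12 + 14 = 26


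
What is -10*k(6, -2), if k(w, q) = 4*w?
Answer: -240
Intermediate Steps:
-10*k(6, -2) = -40*6 = -10*24 = -240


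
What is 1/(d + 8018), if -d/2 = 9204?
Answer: -1/10390 ≈ -9.6246e-5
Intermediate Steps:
d = -18408 (d = -2*9204 = -18408)
1/(d + 8018) = 1/(-18408 + 8018) = 1/(-10390) = -1/10390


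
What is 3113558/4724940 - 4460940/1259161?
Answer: -8578601519381/2974730087670 ≈ -2.8838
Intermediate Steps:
3113558/4724940 - 4460940/1259161 = 3113558*(1/4724940) - 4460940*1/1259161 = 1556779/2362470 - 4460940/1259161 = -8578601519381/2974730087670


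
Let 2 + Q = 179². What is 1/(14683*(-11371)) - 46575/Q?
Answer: -338094797218/232575827449 ≈ -1.4537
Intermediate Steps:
Q = 32039 (Q = -2 + 179² = -2 + 32041 = 32039)
1/(14683*(-11371)) - 46575/Q = 1/(14683*(-11371)) - 46575/32039 = (1/14683)*(-1/11371) - 46575*1/32039 = -1/166960393 - 2025/1393 = -338094797218/232575827449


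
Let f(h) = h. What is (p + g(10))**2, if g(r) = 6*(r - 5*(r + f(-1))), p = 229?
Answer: 361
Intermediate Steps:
g(r) = 30 - 24*r (g(r) = 6*(r - 5*(r - 1)) = 6*(r - 5*(-1 + r)) = 6*(r + (5 - 5*r)) = 6*(5 - 4*r) = 30 - 24*r)
(p + g(10))**2 = (229 + (30 - 24*10))**2 = (229 + (30 - 240))**2 = (229 - 210)**2 = 19**2 = 361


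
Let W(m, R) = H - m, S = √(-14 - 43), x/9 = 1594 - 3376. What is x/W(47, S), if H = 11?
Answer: 891/2 ≈ 445.50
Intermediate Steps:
x = -16038 (x = 9*(1594 - 3376) = 9*(-1782) = -16038)
S = I*√57 (S = √(-57) = I*√57 ≈ 7.5498*I)
W(m, R) = 11 - m
x/W(47, S) = -16038/(11 - 1*47) = -16038/(11 - 47) = -16038/(-36) = -16038*(-1/36) = 891/2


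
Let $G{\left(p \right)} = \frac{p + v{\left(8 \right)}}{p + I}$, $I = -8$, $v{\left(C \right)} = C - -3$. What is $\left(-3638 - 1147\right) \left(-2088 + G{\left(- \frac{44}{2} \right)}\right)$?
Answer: $\frac{19978651}{2} \approx 9.9893 \cdot 10^{6}$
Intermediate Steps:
$v{\left(C \right)} = 3 + C$ ($v{\left(C \right)} = C + 3 = 3 + C$)
$G{\left(p \right)} = \frac{11 + p}{-8 + p}$ ($G{\left(p \right)} = \frac{p + \left(3 + 8\right)}{p - 8} = \frac{p + 11}{-8 + p} = \frac{11 + p}{-8 + p}$)
$\left(-3638 - 1147\right) \left(-2088 + G{\left(- \frac{44}{2} \right)}\right) = \left(-3638 - 1147\right) \left(-2088 + \frac{11 - \frac{44}{2}}{-8 - \frac{44}{2}}\right) = - 4785 \left(-2088 + \frac{11 - 22}{-8 - 22}\right) = - 4785 \left(-2088 + \frac{1}{-30} \left(-11\right)\right) = - 4785 \left(-2088 - - \frac{11}{30}\right) = - 4785 \left(-2088 + \frac{11}{30}\right) = \left(-4785\right) \left(- \frac{62629}{30}\right) = \frac{19978651}{2}$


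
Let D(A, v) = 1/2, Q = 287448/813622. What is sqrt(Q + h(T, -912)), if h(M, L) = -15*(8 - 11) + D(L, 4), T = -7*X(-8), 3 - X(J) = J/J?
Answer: sqrt(30353998545878)/813622 ≈ 6.7715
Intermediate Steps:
Q = 143724/406811 (Q = 287448*(1/813622) = 143724/406811 ≈ 0.35329)
X(J) = 2 (X(J) = 3 - J/J = 3 - 1*1 = 3 - 1 = 2)
D(A, v) = 1/2
T = -14 (T = -7*2 = -14)
h(M, L) = 91/2 (h(M, L) = -15*(8 - 11) + 1/2 = -15*(-3) + 1/2 = 45 + 1/2 = 91/2)
sqrt(Q + h(T, -912)) = sqrt(143724/406811 + 91/2) = sqrt(37307249/813622) = sqrt(30353998545878)/813622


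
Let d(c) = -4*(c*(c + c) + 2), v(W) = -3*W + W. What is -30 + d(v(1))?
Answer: -70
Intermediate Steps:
v(W) = -2*W
d(c) = -8 - 8*c² (d(c) = -4*(c*(2*c) + 2) = -4*(2*c² + 2) = -4*(2 + 2*c²) = -8 - 8*c²)
-30 + d(v(1)) = -30 + (-8 - 8*(-2*1)²) = -30 + (-8 - 8*(-2)²) = -30 + (-8 - 8*4) = -30 + (-8 - 32) = -30 - 40 = -70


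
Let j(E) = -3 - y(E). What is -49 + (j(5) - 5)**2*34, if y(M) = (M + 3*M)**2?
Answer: 5659727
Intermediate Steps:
y(M) = 16*M**2 (y(M) = (4*M)**2 = 16*M**2)
j(E) = -3 - 16*E**2
-49 + (j(5) - 5)**2*34 = -49 + ((-3 - 16*5**2) - 5)**2*34 = -49 + ((-3 - 16*25) - 5)**2*34 = -49 + ((-3 - 400) - 5)**2*34 = -49 + (-403 - 5)**2*34 = -49 + (-408)**2*34 = -49 + 166464*34 = -49 + 5659776 = 5659727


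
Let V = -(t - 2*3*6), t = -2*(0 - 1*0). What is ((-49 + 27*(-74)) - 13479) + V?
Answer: -15490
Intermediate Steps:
t = 0 (t = -2*(0 + 0) = -2*0 = 0)
V = 36 (V = -(0 - 2*3*6) = -(0 - 6*6) = -(0 - 36) = -1*(-36) = 36)
((-49 + 27*(-74)) - 13479) + V = ((-49 + 27*(-74)) - 13479) + 36 = ((-49 - 1998) - 13479) + 36 = (-2047 - 13479) + 36 = -15526 + 36 = -15490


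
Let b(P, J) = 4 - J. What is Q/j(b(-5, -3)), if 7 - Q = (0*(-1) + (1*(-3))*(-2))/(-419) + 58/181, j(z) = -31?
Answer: -507657/2351009 ≈ -0.21593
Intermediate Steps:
Q = 507657/75839 (Q = 7 - ((0*(-1) + (1*(-3))*(-2))/(-419) + 58/181) = 7 - ((0 - 3*(-2))*(-1/419) + 58*(1/181)) = 7 - ((0 + 6)*(-1/419) + 58/181) = 7 - (6*(-1/419) + 58/181) = 7 - (-6/419 + 58/181) = 7 - 1*23216/75839 = 7 - 23216/75839 = 507657/75839 ≈ 6.6939)
Q/j(b(-5, -3)) = (507657/75839)/(-31) = (507657/75839)*(-1/31) = -507657/2351009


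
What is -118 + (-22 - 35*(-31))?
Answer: 945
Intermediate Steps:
-118 + (-22 - 35*(-31)) = -118 + (-22 + 1085) = -118 + 1063 = 945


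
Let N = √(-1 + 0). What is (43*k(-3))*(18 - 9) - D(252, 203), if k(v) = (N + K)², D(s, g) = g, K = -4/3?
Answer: 98 - 1032*I ≈ 98.0 - 1032.0*I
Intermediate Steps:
K = -4/3 (K = -4*⅓ = -4/3 ≈ -1.3333)
N = I (N = √(-1) = I ≈ 1.0*I)
k(v) = (-4/3 + I)² (k(v) = (I - 4/3)² = (-4/3 + I)²)
(43*k(-3))*(18 - 9) - D(252, 203) = (43*(7/9 - 8*I/3))*(18 - 9) - 1*203 = (301/9 - 344*I/3)*9 - 203 = (301 - 1032*I) - 203 = 98 - 1032*I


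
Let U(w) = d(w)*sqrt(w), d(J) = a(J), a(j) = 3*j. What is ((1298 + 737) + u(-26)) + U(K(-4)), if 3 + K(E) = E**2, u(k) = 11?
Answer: 2046 + 39*sqrt(13) ≈ 2186.6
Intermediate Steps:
K(E) = -3 + E**2
d(J) = 3*J
U(w) = 3*w**(3/2) (U(w) = (3*w)*sqrt(w) = 3*w**(3/2))
((1298 + 737) + u(-26)) + U(K(-4)) = ((1298 + 737) + 11) + 3*(-3 + (-4)**2)**(3/2) = (2035 + 11) + 3*(-3 + 16)**(3/2) = 2046 + 3*13**(3/2) = 2046 + 3*(13*sqrt(13)) = 2046 + 39*sqrt(13)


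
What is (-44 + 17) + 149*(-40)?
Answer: -5987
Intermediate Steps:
(-44 + 17) + 149*(-40) = -27 - 5960 = -5987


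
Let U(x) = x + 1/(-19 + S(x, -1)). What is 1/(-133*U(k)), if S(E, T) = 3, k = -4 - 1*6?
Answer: 16/21413 ≈ 0.00074721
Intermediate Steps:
k = -10 (k = -4 - 6 = -10)
U(x) = -1/16 + x (U(x) = x + 1/(-19 + 3) = x + 1/(-16) = x - 1/16 = -1/16 + x)
1/(-133*U(k)) = 1/(-133*(-1/16 - 10)) = 1/(-133*(-161/16)) = 1/(21413/16) = 16/21413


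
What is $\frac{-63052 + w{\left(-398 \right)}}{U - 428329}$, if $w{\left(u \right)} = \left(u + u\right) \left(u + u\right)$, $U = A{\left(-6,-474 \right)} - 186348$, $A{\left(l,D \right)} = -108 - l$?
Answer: $- \frac{570564}{614779} \approx -0.92808$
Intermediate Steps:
$U = -186450$ ($U = \left(-108 - -6\right) - 186348 = \left(-108 + 6\right) - 186348 = -102 - 186348 = -186450$)
$w{\left(u \right)} = 4 u^{2}$ ($w{\left(u \right)} = 2 u 2 u = 4 u^{2}$)
$\frac{-63052 + w{\left(-398 \right)}}{U - 428329} = \frac{-63052 + 4 \left(-398\right)^{2}}{-186450 - 428329} = \frac{-63052 + 4 \cdot 158404}{-614779} = \left(-63052 + 633616\right) \left(- \frac{1}{614779}\right) = 570564 \left(- \frac{1}{614779}\right) = - \frac{570564}{614779}$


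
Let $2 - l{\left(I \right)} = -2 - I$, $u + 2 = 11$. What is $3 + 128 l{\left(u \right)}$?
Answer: $1667$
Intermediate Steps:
$u = 9$ ($u = -2 + 11 = 9$)
$l{\left(I \right)} = 4 + I$ ($l{\left(I \right)} = 2 - \left(-2 - I\right) = 2 + \left(2 + I\right) = 4 + I$)
$3 + 128 l{\left(u \right)} = 3 + 128 \left(4 + 9\right) = 3 + 128 \cdot 13 = 3 + 1664 = 1667$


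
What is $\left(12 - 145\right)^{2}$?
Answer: $17689$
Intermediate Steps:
$\left(12 - 145\right)^{2} = \left(-133\right)^{2} = 17689$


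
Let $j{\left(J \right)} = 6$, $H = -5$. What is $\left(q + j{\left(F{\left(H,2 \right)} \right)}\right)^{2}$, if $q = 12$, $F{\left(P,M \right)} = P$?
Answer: $324$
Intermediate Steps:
$\left(q + j{\left(F{\left(H,2 \right)} \right)}\right)^{2} = \left(12 + 6\right)^{2} = 18^{2} = 324$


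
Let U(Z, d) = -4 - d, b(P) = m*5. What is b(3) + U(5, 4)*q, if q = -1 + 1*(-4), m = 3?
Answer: 55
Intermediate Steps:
b(P) = 15 (b(P) = 3*5 = 15)
q = -5 (q = -1 - 4 = -5)
b(3) + U(5, 4)*q = 15 + (-4 - 1*4)*(-5) = 15 + (-4 - 4)*(-5) = 15 - 8*(-5) = 15 + 40 = 55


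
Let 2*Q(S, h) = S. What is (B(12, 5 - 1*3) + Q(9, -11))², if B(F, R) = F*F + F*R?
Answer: 119025/4 ≈ 29756.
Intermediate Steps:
Q(S, h) = S/2
B(F, R) = F² + F*R
(B(12, 5 - 1*3) + Q(9, -11))² = (12*(12 + (5 - 1*3)) + (½)*9)² = (12*(12 + (5 - 3)) + 9/2)² = (12*(12 + 2) + 9/2)² = (12*14 + 9/2)² = (168 + 9/2)² = (345/2)² = 119025/4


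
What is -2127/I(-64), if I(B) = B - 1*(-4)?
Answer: 709/20 ≈ 35.450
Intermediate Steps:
I(B) = 4 + B (I(B) = B + 4 = 4 + B)
-2127/I(-64) = -2127/(4 - 64) = -2127/(-60) = -2127*(-1/60) = 709/20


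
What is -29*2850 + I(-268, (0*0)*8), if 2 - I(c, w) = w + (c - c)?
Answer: -82648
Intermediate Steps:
I(c, w) = 2 - w (I(c, w) = 2 - (w + (c - c)) = 2 - (w + 0) = 2 - w)
-29*2850 + I(-268, (0*0)*8) = -29*2850 + (2 - 0*0*8) = -82650 + (2 - 0*8) = -82650 + (2 - 1*0) = -82650 + (2 + 0) = -82650 + 2 = -82648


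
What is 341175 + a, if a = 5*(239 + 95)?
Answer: 342845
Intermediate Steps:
a = 1670 (a = 5*334 = 1670)
341175 + a = 341175 + 1670 = 342845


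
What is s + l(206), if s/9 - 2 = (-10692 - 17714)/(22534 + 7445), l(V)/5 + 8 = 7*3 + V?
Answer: 3678997/3331 ≈ 1104.5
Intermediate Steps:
l(V) = 65 + 5*V (l(V) = -40 + 5*(7*3 + V) = -40 + 5*(21 + V) = -40 + (105 + 5*V) = 65 + 5*V)
s = 31552/3331 (s = 18 + 9*((-10692 - 17714)/(22534 + 7445)) = 18 + 9*(-28406/29979) = 18 - 28406/3331 = 31552/3331 ≈ 9.4722)
s + l(206) = 31552/3331 + (65 + 5*206) = 31552/3331 + (65 + 1030) = 31552/3331 + 1095 = 3678997/3331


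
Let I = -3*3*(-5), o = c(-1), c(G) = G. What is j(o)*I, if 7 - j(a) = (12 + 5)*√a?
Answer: 315 - 765*I ≈ 315.0 - 765.0*I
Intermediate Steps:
o = -1
j(a) = 7 - 17*√a (j(a) = 7 - (12 + 5)*√a = 7 - 17*√a)
I = 45 (I = -9*(-5) = 45)
j(o)*I = (7 - 17*I)*45 = 315 - 765*I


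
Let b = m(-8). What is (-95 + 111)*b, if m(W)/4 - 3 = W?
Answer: -320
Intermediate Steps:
m(W) = 12 + 4*W
b = -20 (b = 12 + 4*(-8) = 12 - 32 = -20)
(-95 + 111)*b = (-95 + 111)*(-20) = 16*(-20) = -320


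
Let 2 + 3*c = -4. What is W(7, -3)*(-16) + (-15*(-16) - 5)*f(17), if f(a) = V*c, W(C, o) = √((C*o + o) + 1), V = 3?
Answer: -1410 - 16*I*√23 ≈ -1410.0 - 76.733*I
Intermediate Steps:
c = -2 (c = -⅔ + (⅓)*(-4) = -⅔ - 4/3 = -2)
W(C, o) = √(1 + o + C*o) (W(C, o) = √((o + C*o) + 1) = √(1 + o + C*o))
f(a) = -6 (f(a) = 3*(-2) = -6)
W(7, -3)*(-16) + (-15*(-16) - 5)*f(17) = √(1 - 3 + 7*(-3))*(-16) + (-15*(-16) - 5)*(-6) = √(1 - 3 - 21)*(-16) + (240 - 5)*(-6) = √(-23)*(-16) + 235*(-6) = (I*√23)*(-16) - 1410 = -16*I*√23 - 1410 = -1410 - 16*I*√23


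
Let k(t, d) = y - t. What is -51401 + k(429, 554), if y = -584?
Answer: -52414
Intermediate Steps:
k(t, d) = -584 - t
-51401 + k(429, 554) = -51401 + (-584 - 1*429) = -51401 + (-584 - 429) = -51401 - 1013 = -52414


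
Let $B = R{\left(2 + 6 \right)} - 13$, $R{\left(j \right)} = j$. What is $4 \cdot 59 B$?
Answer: $-1180$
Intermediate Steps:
$B = -5$ ($B = \left(2 + 6\right) - 13 = 8 - 13 = -5$)
$4 \cdot 59 B = 4 \cdot 59 \left(-5\right) = 236 \left(-5\right) = -1180$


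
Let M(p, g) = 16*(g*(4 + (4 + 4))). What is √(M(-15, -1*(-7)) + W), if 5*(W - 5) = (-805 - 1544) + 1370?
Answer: 31*√30/5 ≈ 33.959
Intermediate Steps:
M(p, g) = 192*g (M(p, g) = 16*(g*(4 + 8)) = 16*(g*12) = 16*(12*g) = 192*g)
W = -954/5 (W = 5 + ((-805 - 1544) + 1370)/5 = 5 + (-2349 + 1370)/5 = 5 + (⅕)*(-979) = 5 - 979/5 = -954/5 ≈ -190.80)
√(M(-15, -1*(-7)) + W) = √(192*(-1*(-7)) - 954/5) = √(192*7 - 954/5) = √(1344 - 954/5) = √(5766/5) = 31*√30/5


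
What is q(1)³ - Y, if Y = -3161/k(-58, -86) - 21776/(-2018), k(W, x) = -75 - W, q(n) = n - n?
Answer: -3374545/17153 ≈ -196.73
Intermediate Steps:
q(n) = 0
Y = 3374545/17153 (Y = -3161/(-75 - 1*(-58)) - 21776/(-2018) = -3161/(-75 + 58) - 21776*(-1/2018) = -3161/(-17) + 10888/1009 = -3161*(-1/17) + 10888/1009 = 3161/17 + 10888/1009 = 3374545/17153 ≈ 196.73)
q(1)³ - Y = 0³ - 1*3374545/17153 = 0 - 3374545/17153 = -3374545/17153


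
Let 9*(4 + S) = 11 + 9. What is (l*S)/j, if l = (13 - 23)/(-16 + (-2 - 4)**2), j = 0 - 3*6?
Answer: -4/81 ≈ -0.049383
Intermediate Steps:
S = -16/9 (S = -4 + (11 + 9)/9 = -4 + (1/9)*20 = -4 + 20/9 = -16/9 ≈ -1.7778)
j = -18 (j = 0 - 18 = -18)
l = -1/2 (l = -10/(-16 + (-6)**2) = -10/(-16 + 36) = -10/20 = -10*1/20 = -1/2 ≈ -0.50000)
(l*S)/j = -1/2*(-16/9)/(-18) = (8/9)*(-1/18) = -4/81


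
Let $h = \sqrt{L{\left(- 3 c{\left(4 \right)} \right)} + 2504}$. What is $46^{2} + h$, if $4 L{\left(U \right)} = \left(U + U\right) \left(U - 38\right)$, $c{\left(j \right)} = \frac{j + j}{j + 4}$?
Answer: $2116 + \frac{\sqrt{10262}}{2} \approx 2166.7$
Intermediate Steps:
$c{\left(j \right)} = \frac{2 j}{4 + j}$
$L{\left(U \right)} = \frac{U \left(-38 + U\right)}{2}$ ($L{\left(U \right)} = \frac{\left(U + U\right) \left(U - 38\right)}{4} = \frac{2 U \left(-38 + U\right)}{4} = \frac{U \left(-38 + U\right)}{2}$)
$h = \frac{\sqrt{10262}}{2}$ ($h = \sqrt{\frac{- 3 \cdot 2 \cdot 4 \frac{1}{4 + 4} \left(-38 - 3 \cdot 2 \cdot 4 \frac{1}{4 + 4}\right)}{2} + 2504} = \sqrt{\frac{- 3 \cdot 2 \cdot 4 \cdot \frac{1}{8} \left(-38 - 3 \cdot 2 \cdot 4 \cdot \frac{1}{8}\right)}{2} + 2504} = \sqrt{\frac{\left(-3\right) 1 \left(-38 - 3\right)}{2} + 2504} = \sqrt{\frac{1}{2} \left(-3\right) \left(-38 - 3\right) + 2504} = \sqrt{\frac{1}{2} \left(-3\right) \left(-41\right) + 2504} = \sqrt{\frac{123}{2} + 2504} = \sqrt{\frac{5131}{2}} = \frac{\sqrt{10262}}{2} \approx 50.651$)
$46^{2} + h = 46^{2} + \frac{\sqrt{10262}}{2} = 2116 + \frac{\sqrt{10262}}{2}$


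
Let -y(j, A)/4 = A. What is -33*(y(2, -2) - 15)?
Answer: 231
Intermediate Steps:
y(j, A) = -4*A
-33*(y(2, -2) - 15) = -33*(-4*(-2) - 15) = -33*(8 - 15) = -33*(-7) = 231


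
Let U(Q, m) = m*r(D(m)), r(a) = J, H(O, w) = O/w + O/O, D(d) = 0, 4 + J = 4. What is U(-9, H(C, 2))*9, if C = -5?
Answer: 0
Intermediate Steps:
J = 0 (J = -4 + 4 = 0)
H(O, w) = 1 + O/w (H(O, w) = O/w + 1 = 1 + O/w)
r(a) = 0
U(Q, m) = 0 (U(Q, m) = m*0 = 0)
U(-9, H(C, 2))*9 = 0*9 = 0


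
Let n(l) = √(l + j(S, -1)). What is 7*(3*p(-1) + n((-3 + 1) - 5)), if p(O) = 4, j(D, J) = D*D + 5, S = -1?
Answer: 84 + 7*I ≈ 84.0 + 7.0*I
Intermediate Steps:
j(D, J) = 5 + D² (j(D, J) = D² + 5 = 5 + D²)
n(l) = √(6 + l) (n(l) = √(l + (5 + (-1)²)) = √(l + (5 + 1)) = √(l + 6) = √(6 + l))
7*(3*p(-1) + n((-3 + 1) - 5)) = 7*(3*4 + √(6 + ((-3 + 1) - 5))) = 7*(12 + √(6 + (-2 - 5))) = 7*(12 + √(6 - 7)) = 7*(12 + √(-1)) = 7*(12 + I) = 84 + 7*I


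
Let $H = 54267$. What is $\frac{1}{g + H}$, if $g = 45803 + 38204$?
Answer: $\frac{1}{138274} \approx 7.232 \cdot 10^{-6}$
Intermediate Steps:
$g = 84007$
$\frac{1}{g + H} = \frac{1}{84007 + 54267} = \frac{1}{138274}$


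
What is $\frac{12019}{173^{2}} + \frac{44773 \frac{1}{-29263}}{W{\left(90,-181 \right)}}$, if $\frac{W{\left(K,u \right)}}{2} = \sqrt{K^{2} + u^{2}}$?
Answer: $\frac{12019}{29929} - \frac{44773 \sqrt{40861}}{2391430886} \approx 0.3978$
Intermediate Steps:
$W{\left(K,u \right)} = 2 \sqrt{K^{2} + u^{2}}$
$\frac{12019}{173^{2}} + \frac{44773 \frac{1}{-29263}}{W{\left(90,-181 \right)}} = \frac{12019}{173^{2}} + \frac{44773 \frac{1}{-29263}}{2 \sqrt{90^{2} + \left(-181\right)^{2}}} = \frac{12019}{29929} + \frac{44773 \left(- \frac{1}{29263}\right)}{2 \sqrt{8100 + 32761}} = 12019 \cdot \frac{1}{29929} - \frac{44773}{29263 \cdot 2 \sqrt{40861}} = \frac{12019}{29929} - \frac{44773 \frac{\sqrt{40861}}{81722}}{29263} = \frac{12019}{29929} - \frac{44773 \sqrt{40861}}{2391430886}$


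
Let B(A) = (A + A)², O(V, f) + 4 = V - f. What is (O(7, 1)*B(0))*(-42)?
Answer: 0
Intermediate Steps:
O(V, f) = -4 + V - f (O(V, f) = -4 + (V - f) = -4 + V - f)
B(A) = 4*A² (B(A) = (2*A)² = 4*A²)
(O(7, 1)*B(0))*(-42) = ((-4 + 7 - 1*1)*(4*0²))*(-42) = ((-4 + 7 - 1)*(4*0))*(-42) = (2*0)*(-42) = 0*(-42) = 0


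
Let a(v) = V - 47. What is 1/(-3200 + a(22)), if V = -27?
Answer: -1/3274 ≈ -0.00030544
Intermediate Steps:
a(v) = -74 (a(v) = -27 - 47 = -74)
1/(-3200 + a(22)) = 1/(-3200 - 74) = 1/(-3274) = -1/3274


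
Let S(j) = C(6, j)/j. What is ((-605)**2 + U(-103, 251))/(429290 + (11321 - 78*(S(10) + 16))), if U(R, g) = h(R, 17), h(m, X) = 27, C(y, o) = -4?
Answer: 1830260/2196971 ≈ 0.83308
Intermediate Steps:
S(j) = -4/j
U(R, g) = 27
((-605)**2 + U(-103, 251))/(429290 + (11321 - 78*(S(10) + 16))) = ((-605)**2 + 27)/(429290 + (11321 - 78*(-4/10 + 16))) = (366025 + 27)/(429290 + (11321 - 78*(-4*1/10 + 16))) = 366052/(429290 + (11321 - 78*(-2/5 + 16))) = 366052/(429290 + (11321 - 78*78/5)) = 366052/(429290 + (11321 - 1*6084/5)) = 366052/(429290 + (11321 - 6084/5)) = 366052/(429290 + 50521/5) = 366052/(2196971/5) = 366052*(5/2196971) = 1830260/2196971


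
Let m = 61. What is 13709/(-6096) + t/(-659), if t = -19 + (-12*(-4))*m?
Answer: -26767495/4017264 ≈ -6.6631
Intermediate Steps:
t = 2909 (t = -19 - 12*(-4)*61 = -19 + 48*61 = -19 + 2928 = 2909)
13709/(-6096) + t/(-659) = 13709/(-6096) + 2909/(-659) = 13709*(-1/6096) + 2909*(-1/659) = -13709/6096 - 2909/659 = -26767495/4017264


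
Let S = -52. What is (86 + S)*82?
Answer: 2788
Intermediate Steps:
(86 + S)*82 = (86 - 52)*82 = 34*82 = 2788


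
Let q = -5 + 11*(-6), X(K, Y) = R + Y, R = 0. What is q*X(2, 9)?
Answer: -639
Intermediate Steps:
X(K, Y) = Y (X(K, Y) = 0 + Y = Y)
q = -71 (q = -5 - 66 = -71)
q*X(2, 9) = -71*9 = -639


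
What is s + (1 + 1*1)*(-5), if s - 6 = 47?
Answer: 43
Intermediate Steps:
s = 53 (s = 6 + 47 = 53)
s + (1 + 1*1)*(-5) = 53 + (1 + 1*1)*(-5) = 53 + (1 + 1)*(-5) = 53 + 2*(-5) = 53 - 10 = 43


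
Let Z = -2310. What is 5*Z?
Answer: -11550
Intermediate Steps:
5*Z = 5*(-2310) = -11550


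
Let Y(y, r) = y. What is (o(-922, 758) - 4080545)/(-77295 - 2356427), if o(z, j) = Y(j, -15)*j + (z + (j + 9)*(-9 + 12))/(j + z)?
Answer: 574982263/399130408 ≈ 1.4406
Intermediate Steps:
o(z, j) = j² + (27 + z + 3*j)/(j + z) (o(z, j) = j*j + (z + (j + 9)*(-9 + 12))/(j + z) = j² + (z + (9 + j)*3)/(j + z) = j² + (z + (27 + 3*j))/(j + z) = j² + (27 + z + 3*j)/(j + z))
(o(-922, 758) - 4080545)/(-77295 - 2356427) = ((27 - 922 + 758³ + 3*758 - 922*758²)/(758 - 922) - 4080545)/(-77295 - 2356427) = ((27 - 922 + 435519512 + 2274 - 922*574564)/(-164) - 4080545)/(-2433722) = (-(27 - 922 + 435519512 + 2274 - 529748008)/164 - 4080545)*(-1/2433722) = (-1/164*(-94227117) - 4080545)*(-1/2433722) = (94227117/164 - 4080545)*(-1/2433722) = -574982263/164*(-1/2433722) = 574982263/399130408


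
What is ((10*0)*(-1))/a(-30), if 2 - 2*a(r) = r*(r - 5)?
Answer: 0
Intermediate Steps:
a(r) = 1 - r*(-5 + r)/2 (a(r) = 1 - r*(r - 5)/2 = 1 - r*(-5 + r)/2)
((10*0)*(-1))/a(-30) = ((10*0)*(-1))/(1 - ½*(-30)² + (5/2)*(-30)) = (0*(-1))/(1 - ½*900 - 75) = 0/(1 - 450 - 75) = 0/(-524) = 0*(-1/524) = 0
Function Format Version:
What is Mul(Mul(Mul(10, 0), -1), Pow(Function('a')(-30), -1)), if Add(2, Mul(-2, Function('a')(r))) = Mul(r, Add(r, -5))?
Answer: 0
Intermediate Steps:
Function('a')(r) = Add(1, Mul(Rational(-1, 2), r, Add(-5, r))) (Function('a')(r) = Add(1, Mul(Rational(-1, 2), Mul(r, Add(r, -5)))) = Add(1, Mul(Rational(-1, 2), Mul(r, Add(-5, r)))) = Add(1, Mul(Rational(-1, 2), r, Add(-5, r))))
Mul(Mul(Mul(10, 0), -1), Pow(Function('a')(-30), -1)) = Mul(Mul(Mul(10, 0), -1), Pow(Add(1, Mul(Rational(-1, 2), Pow(-30, 2)), Mul(Rational(5, 2), -30)), -1)) = Mul(Mul(0, -1), Pow(Add(1, Mul(Rational(-1, 2), 900), -75), -1)) = Mul(0, Pow(Add(1, -450, -75), -1)) = Mul(0, Pow(-524, -1)) = Mul(0, Rational(-1, 524)) = 0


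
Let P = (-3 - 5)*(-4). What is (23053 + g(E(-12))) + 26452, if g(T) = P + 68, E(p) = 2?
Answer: 49605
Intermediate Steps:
P = 32 (P = -8*(-4) = 32)
g(T) = 100 (g(T) = 32 + 68 = 100)
(23053 + g(E(-12))) + 26452 = (23053 + 100) + 26452 = 23153 + 26452 = 49605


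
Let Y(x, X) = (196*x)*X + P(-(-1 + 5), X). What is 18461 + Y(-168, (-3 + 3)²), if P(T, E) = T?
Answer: 18457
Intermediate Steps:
Y(x, X) = -4 + 196*X*x (Y(x, X) = (196*x)*X - (-1 + 5) = 196*X*x - 1*4 = 196*X*x - 4 = -4 + 196*X*x)
18461 + Y(-168, (-3 + 3)²) = 18461 + (-4 + 196*(-3 + 3)²*(-168)) = 18461 + (-4 + 196*0²*(-168)) = 18461 + (-4 + 196*0*(-168)) = 18461 + (-4 + 0) = 18461 - 4 = 18457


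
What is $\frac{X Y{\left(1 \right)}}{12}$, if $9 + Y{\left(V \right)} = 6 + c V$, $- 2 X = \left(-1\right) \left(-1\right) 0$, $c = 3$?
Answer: $0$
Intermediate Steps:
$X = 0$ ($X = - \frac{\left(-1\right) \left(-1\right) 0}{2} = - \frac{1 \cdot 0}{2} = \left(- \frac{1}{2}\right) 0 = 0$)
$Y{\left(V \right)} = -3 + 3 V$ ($Y{\left(V \right)} = -9 + \left(6 + 3 V\right) = -3 + 3 V$)
$\frac{X Y{\left(1 \right)}}{12} = \frac{0 \left(-3 + 3 \cdot 1\right)}{12} = 0 \left(-3 + 3\right) \frac{1}{12} = 0 \cdot 0 \cdot \frac{1}{12} = 0 \cdot \frac{1}{12} = 0$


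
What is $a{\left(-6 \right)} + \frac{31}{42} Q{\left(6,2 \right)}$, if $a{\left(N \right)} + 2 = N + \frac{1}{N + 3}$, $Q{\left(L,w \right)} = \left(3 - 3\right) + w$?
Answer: $- \frac{48}{7} \approx -6.8571$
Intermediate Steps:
$Q{\left(L,w \right)} = w$ ($Q{\left(L,w \right)} = 0 + w = w$)
$a{\left(N \right)} = -2 + N + \frac{1}{3 + N}$ ($a{\left(N \right)} = -2 + \left(N + \frac{1}{N + 3}\right) = -2 + \left(N + \frac{1}{3 + N}\right) = -2 + N + \frac{1}{3 + N}$)
$a{\left(-6 \right)} + \frac{31}{42} Q{\left(6,2 \right)} = \frac{-5 - 6 + \left(-6\right)^{2}}{3 - 6} + \frac{31}{42} \cdot 2 = \frac{-5 - 6 + 36}{-3} + 31 \cdot \frac{1}{42} \cdot 2 = \left(- \frac{1}{3}\right) 25 + \frac{31}{42} \cdot 2 = - \frac{25}{3} + \frac{31}{21} = - \frac{48}{7}$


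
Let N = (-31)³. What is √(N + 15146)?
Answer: I*√14645 ≈ 121.02*I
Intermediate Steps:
N = -29791
√(N + 15146) = √(-29791 + 15146) = √(-14645) = I*√14645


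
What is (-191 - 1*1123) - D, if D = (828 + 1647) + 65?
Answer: -3854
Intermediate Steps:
D = 2540 (D = 2475 + 65 = 2540)
(-191 - 1*1123) - D = (-191 - 1*1123) - 1*2540 = (-191 - 1123) - 2540 = -1314 - 2540 = -3854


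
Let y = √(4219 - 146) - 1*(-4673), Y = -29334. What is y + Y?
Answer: -24661 + √4073 ≈ -24597.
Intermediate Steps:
y = 4673 + √4073 (y = √4073 + 4673 = 4673 + √4073 ≈ 4736.8)
y + Y = (4673 + √4073) - 29334 = -24661 + √4073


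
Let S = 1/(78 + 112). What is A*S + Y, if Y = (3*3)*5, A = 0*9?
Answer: 45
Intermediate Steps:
A = 0
S = 1/190 ≈ 0.0052632
Y = 45 (Y = 9*5 = 45)
A*S + Y = 0*(1/190) + 45 = 0 + 45 = 45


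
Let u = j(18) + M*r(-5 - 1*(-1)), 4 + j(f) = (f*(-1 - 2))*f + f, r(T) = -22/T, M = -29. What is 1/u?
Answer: -2/2235 ≈ -0.00089485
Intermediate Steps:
j(f) = -4 + f - 3*f² (j(f) = -4 + ((f*(-1 - 2))*f + f) = -4 + ((f*(-3))*f + f) = -4 + ((-3*f)*f + f) = -4 + (-3*f² + f) = -4 + (f - 3*f²) = -4 + f - 3*f²)
u = -2235/2 (u = (-4 + 18 - 3*18²) - (-638)/(-5 - 1*(-1)) = (-4 + 18 - 3*324) - (-638)/(-5 + 1) = (-4 + 18 - 972) - (-638)/(-4) = -958 - (-638)*(-1)/4 = -958 - 29*11/2 = -958 - 319/2 = -2235/2 ≈ -1117.5)
1/u = 1/(-2235/2) = -2/2235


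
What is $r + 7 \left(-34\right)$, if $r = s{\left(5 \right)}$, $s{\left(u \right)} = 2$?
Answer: $-236$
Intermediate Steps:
$r = 2$
$r + 7 \left(-34\right) = 2 + 7 \left(-34\right) = 2 - 238 = -236$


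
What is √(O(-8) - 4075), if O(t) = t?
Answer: I*√4083 ≈ 63.898*I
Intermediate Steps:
√(O(-8) - 4075) = √(-8 - 4075) = √(-4083) = I*√4083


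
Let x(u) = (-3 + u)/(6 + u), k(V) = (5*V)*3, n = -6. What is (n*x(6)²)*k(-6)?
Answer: 135/4 ≈ 33.750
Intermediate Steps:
k(V) = 15*V
x(u) = (-3 + u)/(6 + u)
(n*x(6)²)*k(-6) = (-6*(-3 + 6)²/(6 + 6)²)*(15*(-6)) = -6*(3/12)²*(-90) = -6*((1/12)*3)²*(-90) = -6*(¼)²*(-90) = -6*1/16*(-90) = -3/8*(-90) = 135/4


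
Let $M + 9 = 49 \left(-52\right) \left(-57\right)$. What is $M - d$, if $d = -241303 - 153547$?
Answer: $540077$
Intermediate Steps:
$d = -394850$
$M = 145227$ ($M = -9 + 49 \left(-52\right) \left(-57\right) = -9 - -145236 = -9 + 145236 = 145227$)
$M - d = 145227 - -394850 = 145227 + 394850 = 540077$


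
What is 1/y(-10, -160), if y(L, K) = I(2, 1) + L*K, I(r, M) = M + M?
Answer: 1/1602 ≈ 0.00062422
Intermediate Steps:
I(r, M) = 2*M
y(L, K) = 2 + K*L (y(L, K) = 2*1 + L*K = 2 + K*L)
1/y(-10, -160) = 1/(2 - 160*(-10)) = 1/(2 + 1600) = 1/1602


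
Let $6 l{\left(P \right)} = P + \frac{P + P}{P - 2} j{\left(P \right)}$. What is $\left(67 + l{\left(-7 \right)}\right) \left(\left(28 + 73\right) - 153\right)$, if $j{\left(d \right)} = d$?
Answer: $- \frac{89882}{27} \approx -3329.0$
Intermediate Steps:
$l{\left(P \right)} = \frac{P}{6} + \frac{P^{2}}{3 \left(-2 + P\right)}$ ($l{\left(P \right)} = \frac{P + \frac{P + P}{P - 2} P}{6} = \frac{P + \frac{2 P}{-2 + P} P}{6} = \frac{P + \frac{2 P^{2}}{-2 + P}}{6} = \frac{P}{6} + \frac{P^{2}}{3 \left(-2 + P\right)}$)
$\left(67 + l{\left(-7 \right)}\right) \left(\left(28 + 73\right) - 153\right) = \left(67 + \frac{1}{6} \left(-7\right) \frac{1}{-2 - 7} \left(-2 + 3 \left(-7\right)\right)\right) \left(\left(28 + 73\right) - 153\right) = \left(67 + \frac{1}{6} \left(-7\right) \frac{1}{-9} \left(-2 - 21\right)\right) \left(101 - 153\right) = \left(67 + \frac{1}{6} \left(-7\right) \left(- \frac{1}{9}\right) \left(-23\right)\right) \left(-52\right) = \left(67 - \frac{161}{54}\right) \left(-52\right) = \frac{3457}{54} \left(-52\right) = - \frac{89882}{27}$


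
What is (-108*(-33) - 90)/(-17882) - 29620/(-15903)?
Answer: 237208909/142188723 ≈ 1.6683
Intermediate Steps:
(-108*(-33) - 90)/(-17882) - 29620/(-15903) = (3564 - 90)*(-1/17882) - 29620*(-1/15903) = 3474*(-1/17882) + 29620/15903 = -1737/8941 + 29620/15903 = 237208909/142188723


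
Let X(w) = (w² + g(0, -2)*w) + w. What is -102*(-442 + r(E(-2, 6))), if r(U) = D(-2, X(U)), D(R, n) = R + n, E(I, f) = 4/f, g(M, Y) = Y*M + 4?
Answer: 134708/3 ≈ 44903.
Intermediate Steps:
g(M, Y) = 4 + M*Y (g(M, Y) = M*Y + 4 = 4 + M*Y)
X(w) = w² + 5*w (X(w) = (w² + (4 + 0*(-2))*w) + w = (w² + (4 + 0)*w) + w = (w² + 4*w) + w = w² + 5*w)
r(U) = -2 + U*(5 + U)
-102*(-442 + r(E(-2, 6))) = -102*(-442 + (-2 + (4/6)*(5 + 4/6))) = -102*(-442 + (-2 + (4*(⅙))*(5 + 4*(⅙)))) = -102*(-442 + (-2 + 2*(5 + ⅔)/3)) = -102*(-442 + (-2 + (⅔)*(17/3))) = -102*(-442 + (-2 + 34/9)) = -102*(-442 + 16/9) = -102*(-3962/9) = 134708/3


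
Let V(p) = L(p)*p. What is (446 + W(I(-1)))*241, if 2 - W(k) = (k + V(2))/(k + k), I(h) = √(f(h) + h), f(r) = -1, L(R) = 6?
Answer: 215695/2 + 723*I*√2 ≈ 1.0785e+5 + 1022.5*I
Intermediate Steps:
V(p) = 6*p
I(h) = √(-1 + h)
W(k) = 2 - (12 + k)/(2*k) (W(k) = 2 - (k + 6*2)/(k + k) = 2 - (k + 12)/(2*k) = 2 - (12 + k)*1/(2*k) = 2 - (12 + k)/(2*k))
(446 + W(I(-1)))*241 = (446 + (3/2 - 6/√(-1 - 1)))*241 = (446 + (3/2 - 6*(-I*√2/2)))*241 = (446 + (3/2 - (-3)*I*√2))*241 = (446 + (3/2 + 3*I*√2))*241 = (895/2 + 3*I*√2)*241 = 215695/2 + 723*I*√2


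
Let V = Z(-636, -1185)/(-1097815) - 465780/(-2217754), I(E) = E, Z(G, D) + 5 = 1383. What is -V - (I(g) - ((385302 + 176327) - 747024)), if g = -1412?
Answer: -31995778746051287/173905971965 ≈ -1.8398e+5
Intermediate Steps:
Z(G, D) = 1378 (Z(G, D) = -5 + 1383 = 1378)
V = 36306014692/173905971965 (V = 1378/(-1097815) - 465780/(-2217754) = 1378*(-1/1097815) - 465780*(-1/2217754) = -1378/1097815 + 33270/158411 = 36306014692/173905971965 ≈ 0.20877)
-V - (I(g) - ((385302 + 176327) - 747024)) = -1*36306014692/173905971965 - (-1412 - ((385302 + 176327) - 747024)) = -36306014692/173905971965 - (-1412 - (561629 - 747024)) = -36306014692/173905971965 - (-1412 - 1*(-185395)) = -36306014692/173905971965 - (-1412 + 185395) = -36306014692/173905971965 - 1*183983 = -36306014692/173905971965 - 183983 = -31995778746051287/173905971965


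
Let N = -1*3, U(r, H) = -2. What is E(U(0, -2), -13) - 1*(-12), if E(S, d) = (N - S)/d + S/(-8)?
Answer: 641/52 ≈ 12.327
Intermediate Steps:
N = -3
E(S, d) = -S/8 + (-3 - S)/d (E(S, d) = (-3 - S)/d + S/(-8) = (-3 - S)/d + S*(-⅛) = (-3 - S)/d - S/8 = -S/8 + (-3 - S)/d)
E(U(0, -2), -13) - 1*(-12) = (-3 - 1*(-2) - ⅛*(-2)*(-13))/(-13) - 1*(-12) = -(-3 + 2 - 13/4)/13 + 12 = -1/13*(-17/4) + 12 = 17/52 + 12 = 641/52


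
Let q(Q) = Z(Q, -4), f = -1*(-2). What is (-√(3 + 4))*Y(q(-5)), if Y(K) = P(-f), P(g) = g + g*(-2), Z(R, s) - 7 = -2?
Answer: -2*√7 ≈ -5.2915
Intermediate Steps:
f = 2
Z(R, s) = 5 (Z(R, s) = 7 - 2 = 5)
P(g) = -g (P(g) = g - 2*g = -g)
q(Q) = 5
Y(K) = 2 (Y(K) = -(-1)*2 = -1*(-2) = 2)
(-√(3 + 4))*Y(q(-5)) = -√(3 + 4)*2 = -√7*2 = -2*√7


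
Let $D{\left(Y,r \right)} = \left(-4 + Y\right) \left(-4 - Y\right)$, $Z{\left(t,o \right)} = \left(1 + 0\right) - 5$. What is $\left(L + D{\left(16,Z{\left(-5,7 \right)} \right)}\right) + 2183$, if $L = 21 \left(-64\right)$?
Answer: $599$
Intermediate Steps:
$L = -1344$
$Z{\left(t,o \right)} = -4$ ($Z{\left(t,o \right)} = 1 - 5 = -4$)
$\left(L + D{\left(16,Z{\left(-5,7 \right)} \right)}\right) + 2183 = \left(-1344 + \left(16 - 16^{2}\right)\right) + 2183 = \left(-1344 + \left(16 - 256\right)\right) + 2183 = \left(-1344 - 240\right) + 2183 = -1584 + 2183 = 599$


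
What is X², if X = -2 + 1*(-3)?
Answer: 25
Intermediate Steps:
X = -5 (X = -2 - 3 = -5)
X² = (-5)² = 25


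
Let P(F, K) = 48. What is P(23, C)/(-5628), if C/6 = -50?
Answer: -4/469 ≈ -0.0085288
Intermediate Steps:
C = -300 (C = 6*(-50) = -300)
P(23, C)/(-5628) = 48/(-5628) = 48*(-1/5628) = -4/469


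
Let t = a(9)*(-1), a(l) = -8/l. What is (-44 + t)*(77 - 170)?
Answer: 12028/3 ≈ 4009.3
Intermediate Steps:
t = 8/9 (t = -8/9*(-1) = 8/9 ≈ 0.88889)
(-44 + t)*(77 - 170) = (-44 + 8/9)*(77 - 170) = -388/9*(-93) = 12028/3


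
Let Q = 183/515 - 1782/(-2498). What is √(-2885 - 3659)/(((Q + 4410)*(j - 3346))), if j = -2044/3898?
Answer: -1253665015*I*√409/4626572052806508 ≈ -5.48e-6*I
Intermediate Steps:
Q = 687432/643235 (Q = 183*(1/515) - 1782*(-1/2498) = 183/515 + 891/1249 = 687432/643235 ≈ 1.0687)
j = -1022/1949 (j = -2044*1/3898 = -1022/1949 ≈ -0.52437)
√(-2885 - 3659)/(((Q + 4410)*(j - 3346))) = √(-2885 - 3659)/(((687432/643235 + 4410)*(-1022/1949 - 3346))) = √(-6544)/(((2837353782/643235)*(-6522376/1949))) = (4*I*√409)/(-18506288211226032/1253665015) = (4*I*√409)*(-1253665015/18506288211226032) = -1253665015*I*√409/4626572052806508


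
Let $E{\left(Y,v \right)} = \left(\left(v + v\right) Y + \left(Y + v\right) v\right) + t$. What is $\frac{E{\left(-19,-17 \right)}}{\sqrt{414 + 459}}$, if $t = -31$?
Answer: $\frac{409 \sqrt{97}}{97} \approx 41.528$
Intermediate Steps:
$E{\left(Y,v \right)} = -31 + v \left(Y + v\right) + 2 Y v$ ($E{\left(Y,v \right)} = \left(\left(v + v\right) Y + \left(Y + v\right) v\right) - 31 = \left(2 v Y + v \left(Y + v\right)\right) - 31 = \left(2 Y v + v \left(Y + v\right)\right) - 31 = \left(v \left(Y + v\right) + 2 Y v\right) - 31 = -31 + v \left(Y + v\right) + 2 Y v$)
$\frac{E{\left(-19,-17 \right)}}{\sqrt{414 + 459}} = \frac{-31 + \left(-17\right)^{2} + 3 \left(-19\right) \left(-17\right)}{\sqrt{414 + 459}} = \frac{-31 + 289 + 969}{\sqrt{873}} = \frac{1227}{3 \sqrt{97}} = 1227 \frac{\sqrt{97}}{291} = \frac{409 \sqrt{97}}{97}$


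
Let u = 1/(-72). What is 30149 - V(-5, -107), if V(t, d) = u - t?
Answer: 2170369/72 ≈ 30144.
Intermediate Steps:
u = -1/72 ≈ -0.013889
V(t, d) = -1/72 - t
30149 - V(-5, -107) = 30149 - (-1/72 - 1*(-5)) = 30149 - (-1/72 + 5) = 30149 - 1*359/72 = 30149 - 359/72 = 2170369/72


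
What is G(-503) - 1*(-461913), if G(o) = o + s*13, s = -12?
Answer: 461254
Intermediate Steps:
G(o) = -156 + o (G(o) = o - 12*13 = o - 156 = -156 + o)
G(-503) - 1*(-461913) = (-156 - 503) - 1*(-461913) = -659 + 461913 = 461254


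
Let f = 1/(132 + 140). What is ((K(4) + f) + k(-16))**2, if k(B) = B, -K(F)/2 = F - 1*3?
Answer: 23961025/73984 ≈ 323.87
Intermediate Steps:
K(F) = 6 - 2*F (K(F) = -2*(F - 1*3) = -2*(F - 3) = -2*(-3 + F) = 6 - 2*F)
f = 1/272 ≈ 0.0036765
((K(4) + f) + k(-16))**2 = (((6 - 2*4) + 1/272) - 16)**2 = (((6 - 8) + 1/272) - 16)**2 = ((-2 + 1/272) - 16)**2 = (-543/272 - 16)**2 = (-4895/272)**2 = 23961025/73984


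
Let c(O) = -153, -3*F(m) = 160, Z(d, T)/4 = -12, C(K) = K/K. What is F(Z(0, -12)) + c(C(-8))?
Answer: -619/3 ≈ -206.33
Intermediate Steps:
C(K) = 1
Z(d, T) = -48 (Z(d, T) = 4*(-12) = -48)
F(m) = -160/3 (F(m) = -⅓*160 = -160/3)
F(Z(0, -12)) + c(C(-8)) = -160/3 - 153 = -619/3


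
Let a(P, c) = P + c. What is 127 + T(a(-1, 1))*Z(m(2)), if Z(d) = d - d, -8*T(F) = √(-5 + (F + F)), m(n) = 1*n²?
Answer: 127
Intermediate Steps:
m(n) = n²
T(F) = -√(-5 + 2*F)/8 (T(F) = -√(-5 + (F + F))/8 = -√(-5 + 2*F)/8)
Z(d) = 0
127 + T(a(-1, 1))*Z(m(2)) = 127 - √(-5 + 2*(-1 + 1))/8*0 = 127 - √(-5 + 2*0)/8*0 = 127 - √(-5 + 0)/8*0 = 127 - I*√5/8*0 = 127 + 0 = 127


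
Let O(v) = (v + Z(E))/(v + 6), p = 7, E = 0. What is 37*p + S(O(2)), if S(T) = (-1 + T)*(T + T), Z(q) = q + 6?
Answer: 259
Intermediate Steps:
Z(q) = 6 + q
O(v) = 1 (O(v) = (v + (6 + 0))/(v + 6) = (v + 6)/(6 + v) = (6 + v)/(6 + v) = 1)
S(T) = 2*T*(-1 + T) (S(T) = (-1 + T)*(2*T) = 2*T*(-1 + T))
37*p + S(O(2)) = 37*7 + 2*1*(-1 + 1) = 259 + 2*1*0 = 259 + 0 = 259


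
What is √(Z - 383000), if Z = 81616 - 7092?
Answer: 2*I*√77119 ≈ 555.41*I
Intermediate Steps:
Z = 74524
√(Z - 383000) = √(74524 - 383000) = √(-308476) = 2*I*√77119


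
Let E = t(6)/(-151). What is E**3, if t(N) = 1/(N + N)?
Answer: -1/5949419328 ≈ -1.6808e-10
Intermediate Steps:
t(N) = 1/(2*N)
E = -1/1812 (E = ((1/2)/6)/(-151) = ((1/2)*(1/6))*(-1/151) = (1/12)*(-1/151) = -1/1812 ≈ -0.00055188)
E**3 = (-1/1812)**3 = -1/5949419328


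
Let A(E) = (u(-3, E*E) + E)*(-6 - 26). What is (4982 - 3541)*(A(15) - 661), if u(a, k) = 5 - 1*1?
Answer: -1828629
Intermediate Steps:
u(a, k) = 4 (u(a, k) = 5 - 1 = 4)
A(E) = -128 - 32*E (A(E) = (4 + E)*(-6 - 26) = (4 + E)*(-32) = -128 - 32*E)
(4982 - 3541)*(A(15) - 661) = (4982 - 3541)*((-128 - 32*15) - 661) = 1441*((-128 - 480) - 661) = 1441*(-608 - 661) = 1441*(-1269) = -1828629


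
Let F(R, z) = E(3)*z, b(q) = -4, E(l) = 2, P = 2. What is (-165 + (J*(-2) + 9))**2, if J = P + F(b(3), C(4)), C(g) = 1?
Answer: 26896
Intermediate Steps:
F(R, z) = 2*z
J = 4 (J = 2 + 2*1 = 2 + 2 = 4)
(-165 + (J*(-2) + 9))**2 = (-165 + (4*(-2) + 9))**2 = (-165 + (-8 + 9))**2 = (-165 + 1)**2 = (-164)**2 = 26896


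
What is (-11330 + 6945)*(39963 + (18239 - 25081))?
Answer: -145235585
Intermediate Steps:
(-11330 + 6945)*(39963 + (18239 - 25081)) = -4385*(39963 - 6842) = -4385*33121 = -145235585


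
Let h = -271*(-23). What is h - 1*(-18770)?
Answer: 25003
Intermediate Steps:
h = 6233
h - 1*(-18770) = 6233 - 1*(-18770) = 6233 + 18770 = 25003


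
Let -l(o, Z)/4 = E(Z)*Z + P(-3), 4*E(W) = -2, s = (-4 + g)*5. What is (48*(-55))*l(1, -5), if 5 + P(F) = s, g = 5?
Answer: 26400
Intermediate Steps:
s = 5 (s = (-4 + 5)*5 = 1*5 = 5)
E(W) = -½ (E(W) = (¼)*(-2) = -½)
P(F) = 0 (P(F) = -5 + 5 = 0)
l(o, Z) = 2*Z (l(o, Z) = -4*(-Z/2 + 0) = -(-2)*Z = 2*Z)
(48*(-55))*l(1, -5) = (48*(-55))*(2*(-5)) = -2640*(-10) = 26400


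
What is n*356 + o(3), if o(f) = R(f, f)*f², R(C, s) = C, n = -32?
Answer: -11365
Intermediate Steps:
o(f) = f³ (o(f) = f*f² = f³)
n*356 + o(3) = -32*356 + 3³ = -11392 + 27 = -11365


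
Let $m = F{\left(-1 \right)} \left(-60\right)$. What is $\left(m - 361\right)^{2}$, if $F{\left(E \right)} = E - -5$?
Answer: $361201$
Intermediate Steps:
$F{\left(E \right)} = 5 + E$ ($F{\left(E \right)} = E + 5 = 5 + E$)
$m = -240$ ($m = \left(5 - 1\right) \left(-60\right) = 4 \left(-60\right) = -240$)
$\left(m - 361\right)^{2} = \left(-240 - 361\right)^{2} = \left(-601\right)^{2} = 361201$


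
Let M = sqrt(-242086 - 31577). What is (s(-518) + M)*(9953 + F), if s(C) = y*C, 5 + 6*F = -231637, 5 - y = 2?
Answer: 44528316 - 85962*I*sqrt(30407) ≈ 4.4528e+7 - 1.499e+7*I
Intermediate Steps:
y = 3 (y = 5 - 1*2 = 5 - 2 = 3)
F = -38607 (F = -5/6 + (1/6)*(-231637) = -5/6 - 231637/6 = -38607)
s(C) = 3*C
M = 3*I*sqrt(30407) (M = sqrt(-273663) = 3*I*sqrt(30407) ≈ 523.13*I)
(s(-518) + M)*(9953 + F) = (3*(-518) + 3*I*sqrt(30407))*(9953 - 38607) = (-1554 + 3*I*sqrt(30407))*(-28654) = 44528316 - 85962*I*sqrt(30407)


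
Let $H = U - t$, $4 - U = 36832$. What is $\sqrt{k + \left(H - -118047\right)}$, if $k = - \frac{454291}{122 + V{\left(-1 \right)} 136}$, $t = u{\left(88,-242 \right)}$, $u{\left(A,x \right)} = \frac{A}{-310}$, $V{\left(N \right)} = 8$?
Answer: $\frac{\sqrt{940060218270}}{3410} \approx 284.33$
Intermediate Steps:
$U = -36828$ ($U = 4 - 36832 = -36828$)
$u{\left(A,x \right)} = - \frac{A}{310}$ ($u{\left(A,x \right)} = A \left(- \frac{1}{310}\right) = - \frac{A}{310}$)
$t = - \frac{44}{155}$ ($t = \left(- \frac{1}{310}\right) 88 = - \frac{44}{155} \approx -0.28387$)
$k = - \frac{454291}{1210}$ ($k = - \frac{454291}{122 + 8 \cdot 136} = - \frac{454291}{122 + 1088} = - \frac{454291}{1210} \approx -375.45$)
$H = - \frac{5708296}{155}$ ($H = -36828 - - \frac{44}{155} = -36828 + \frac{44}{155} = - \frac{5708296}{155} \approx -36828.0$)
$\sqrt{k + \left(H - -118047\right)} = \sqrt{- \frac{454291}{1210} - - \frac{12588989}{155}} = \sqrt{- \frac{454291}{1210} + \left(- \frac{5708296}{155} + 118047\right)} = \sqrt{- \frac{454291}{1210} + \frac{12588989}{155}} = \sqrt{\frac{3032452317}{37510}} = \frac{\sqrt{940060218270}}{3410}$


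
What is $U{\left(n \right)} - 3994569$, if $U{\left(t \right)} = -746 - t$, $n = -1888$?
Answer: $-3993427$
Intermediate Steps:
$U{\left(n \right)} - 3994569 = \left(-746 - -1888\right) - 3994569 = \left(-746 + 1888\right) - 3994569 = 1142 - 3994569 = -3993427$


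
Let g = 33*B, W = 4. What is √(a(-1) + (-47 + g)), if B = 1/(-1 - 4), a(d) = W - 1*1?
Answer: I*√1265/5 ≈ 7.1134*I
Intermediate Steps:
a(d) = 3 (a(d) = 4 - 1*1 = 4 - 1 = 3)
B = -⅕ (B = 1/(-5) = -⅕ ≈ -0.20000)
g = -33/5 (g = 33*(-⅕) = -33/5 ≈ -6.6000)
√(a(-1) + (-47 + g)) = √(3 + (-47 - 33/5)) = √(3 - 268/5) = √(-253/5) = I*√1265/5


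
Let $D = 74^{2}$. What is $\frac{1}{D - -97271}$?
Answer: $\frac{1}{102747} \approx 9.7326 \cdot 10^{-6}$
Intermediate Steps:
$D = 5476$
$\frac{1}{D - -97271} = \frac{1}{5476 - -97271} = \frac{1}{5476 + \left(-9 + 97280\right)} = \frac{1}{5476 + 97271} = \frac{1}{102747}$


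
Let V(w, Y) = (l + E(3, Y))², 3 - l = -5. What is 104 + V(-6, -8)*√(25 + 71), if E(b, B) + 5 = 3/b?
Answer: 104 + 64*√6 ≈ 260.77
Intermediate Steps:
l = 8 (l = 3 - 1*(-5) = 3 + 5 = 8)
E(b, B) = -5 + 3/b
V(w, Y) = 16 (V(w, Y) = (8 + (-5 + 3/3))² = (8 + (-5 + 3*(⅓)))² = (8 + (-5 + 1))² = (8 - 4)² = 4² = 16)
104 + V(-6, -8)*√(25 + 71) = 104 + 16*√(25 + 71) = 104 + 16*√96 = 104 + 16*(4*√6) = 104 + 64*√6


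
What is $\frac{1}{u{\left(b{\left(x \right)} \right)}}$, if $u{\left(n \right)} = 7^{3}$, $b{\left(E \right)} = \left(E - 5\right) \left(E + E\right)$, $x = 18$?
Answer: $\frac{1}{343} \approx 0.0029155$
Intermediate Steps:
$b{\left(E \right)} = 2 E \left(-5 + E\right)$ ($b{\left(E \right)} = \left(-5 + E\right) 2 E = 2 E \left(-5 + E\right)$)
$u{\left(n \right)} = 343$
$\frac{1}{u{\left(b{\left(x \right)} \right)}} = \frac{1}{343}$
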